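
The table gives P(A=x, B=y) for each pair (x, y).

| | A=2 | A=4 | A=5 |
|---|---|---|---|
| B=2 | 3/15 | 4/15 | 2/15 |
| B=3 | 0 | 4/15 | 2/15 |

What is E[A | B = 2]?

P(B = 2) = 3/5.
Summing A·P(A=x,B=y) over the conditioning event gives 32/15.
E[A | B = 2] = (32/15) / (3/5) = 32/9.

32/9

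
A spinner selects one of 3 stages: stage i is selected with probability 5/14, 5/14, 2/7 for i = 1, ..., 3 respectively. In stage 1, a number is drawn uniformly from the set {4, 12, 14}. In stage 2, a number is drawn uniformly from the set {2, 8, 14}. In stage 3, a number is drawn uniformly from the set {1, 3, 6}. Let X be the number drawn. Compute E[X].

155/21

E[X | stage 1] = (4+12+14)/3 = 10.
E[X | stage 2] = (2+8+14)/3 = 8.
E[X | stage 3] = (1+3+6)/3 = 10/3.
E[X] = (5/14)·(10) + (5/14)·(8) + (2/7)·(10/3) = 155/21.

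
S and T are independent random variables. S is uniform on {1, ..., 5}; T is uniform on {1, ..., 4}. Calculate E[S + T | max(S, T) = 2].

Outcomes with max(S, T) = 2: (1,2), (2,1), (2,2), each with probability 1/20.
E[S + T | max(S, T) = 2] = (3 + 3 + 4) / 3 = 10/3.

10/3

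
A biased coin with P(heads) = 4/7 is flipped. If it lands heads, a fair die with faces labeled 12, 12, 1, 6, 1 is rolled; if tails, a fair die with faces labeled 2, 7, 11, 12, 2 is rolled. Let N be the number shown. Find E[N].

E[N | heads] = (12+12+1+6+1)/5 = 32/5.
E[N | tails] = (2+7+11+12+2)/5 = 34/5.
By the law of total expectation,
E[N] = (4/7)·(32/5) + (3/7)·(34/5) = 46/7.

46/7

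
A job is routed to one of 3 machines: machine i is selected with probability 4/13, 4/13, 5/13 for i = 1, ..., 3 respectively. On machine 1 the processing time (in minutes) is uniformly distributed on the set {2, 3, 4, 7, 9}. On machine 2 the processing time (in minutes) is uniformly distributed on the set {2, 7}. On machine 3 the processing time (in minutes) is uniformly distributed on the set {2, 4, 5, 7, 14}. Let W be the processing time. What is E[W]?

70/13

E[W | machine 1] = (2+3+4+7+9)/5 = 5.
E[W | machine 2] = (2+7)/2 = 9/2.
E[W | machine 3] = (2+4+5+7+14)/5 = 32/5.
E[W] = (4/13)·(5) + (4/13)·(9/2) + (5/13)·(32/5) = 70/13.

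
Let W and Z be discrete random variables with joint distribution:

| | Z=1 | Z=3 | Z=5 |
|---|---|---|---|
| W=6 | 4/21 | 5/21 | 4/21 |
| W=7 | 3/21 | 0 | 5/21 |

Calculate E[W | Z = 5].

P(Z = 5) = 3/7.
Σ W·P over the event = 6·(4/21) + 7·(5/21) = 59/21.
E[W | Z = 5] = (59/21) / (3/7) = 59/9.

59/9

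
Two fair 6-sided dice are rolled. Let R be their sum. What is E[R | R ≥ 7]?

26/3

P(R ≥ 7) = 7/12.
Σ over the event: 7·1/6 + 8·5/36 + 9·1/9 + 10·1/12 + 11·1/18 + 12·1/36 = 91/18.
E[R | R ≥ 7] = (91/18) / (7/12) = 26/3.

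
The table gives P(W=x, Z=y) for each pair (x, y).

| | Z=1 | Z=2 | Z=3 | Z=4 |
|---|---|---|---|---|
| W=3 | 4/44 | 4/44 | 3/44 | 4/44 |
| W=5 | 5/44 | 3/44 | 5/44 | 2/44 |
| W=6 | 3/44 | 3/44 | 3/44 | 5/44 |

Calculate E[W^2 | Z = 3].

260/11

P(Z = 3) = 1/4.
Summing W^2·P(W=x,Z=y) over the conditioning event gives 65/11.
E[W^2 | Z = 3] = (65/11) / (1/4) = 260/11.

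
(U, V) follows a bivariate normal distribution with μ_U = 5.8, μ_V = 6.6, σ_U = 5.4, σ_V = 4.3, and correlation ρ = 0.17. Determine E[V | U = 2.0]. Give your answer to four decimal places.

E[V | U=x] = μ_V + ρ(σ_V/σ_U)(x − μ_U) for jointly normal variables.
E[V | U=2.0] = 6.6 + (0.17)·(4.3/5.4)·(2.0 − (5.8)) = 6.6 + (0.13537)·(-3.8) = 6.0856.

6.0856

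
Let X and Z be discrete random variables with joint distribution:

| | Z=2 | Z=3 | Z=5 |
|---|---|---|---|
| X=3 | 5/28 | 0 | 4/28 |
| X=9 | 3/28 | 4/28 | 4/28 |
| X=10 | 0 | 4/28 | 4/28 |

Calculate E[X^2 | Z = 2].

P(Z = 2) = 2/7.
Σ X^2·P over the event = 9·(5/28) + 81·(3/28) = 72/7.
E[X^2 | Z = 2] = (72/7) / (2/7) = 36.

36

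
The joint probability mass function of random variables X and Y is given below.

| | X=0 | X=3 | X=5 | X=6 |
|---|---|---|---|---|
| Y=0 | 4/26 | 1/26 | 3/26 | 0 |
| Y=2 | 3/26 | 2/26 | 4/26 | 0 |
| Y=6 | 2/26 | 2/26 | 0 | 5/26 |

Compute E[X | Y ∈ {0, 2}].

44/17

P(Y ∈ {0, 2}) = 17/26.
Σ X·P over the event = 0·(4/26) + 0·(3/26) + 3·(1/26) + 3·(2/26) + 5·(3/26) + 5·(4/26) = 22/13.
E[X | Y ∈ {0, 2}] = (22/13) / (17/26) = 44/17.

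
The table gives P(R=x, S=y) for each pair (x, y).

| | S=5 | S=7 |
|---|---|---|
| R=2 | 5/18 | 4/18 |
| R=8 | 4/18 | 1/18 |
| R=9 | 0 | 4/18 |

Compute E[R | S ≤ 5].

14/3

P(S ≤ 5) = 1/2.
Summing R·P(R=x,S=y) over the conditioning event gives 7/3.
E[R | S ≤ 5] = (7/3) / (1/2) = 14/3.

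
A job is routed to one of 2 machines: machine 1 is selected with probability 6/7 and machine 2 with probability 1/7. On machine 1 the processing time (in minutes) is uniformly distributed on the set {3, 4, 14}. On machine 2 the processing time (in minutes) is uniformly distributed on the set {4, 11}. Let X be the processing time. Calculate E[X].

99/14

E[X | machine 1] = (3+4+14)/3 = 7.
E[X | machine 2] = (4+11)/2 = 15/2.
E[X] = (6/7)·(7) + (1/7)·(15/2) = 99/14.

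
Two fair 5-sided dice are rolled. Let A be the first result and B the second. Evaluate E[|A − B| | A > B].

2

P(A > B) = 2/5.
Summing |A−B|·P(x,y) over outcomes with A > B gives 4/5.
E[|A − B| | A > B] = (4/5) / (2/5) = 2.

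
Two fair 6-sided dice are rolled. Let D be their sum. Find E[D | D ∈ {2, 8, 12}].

P(D ∈ {2, 8, 12}) = 7/36.
Σ over the event: 2·1/36 + 8·5/36 + 12·1/36 = 3/2.
E[D | D ∈ {2, 8, 12}] = (3/2) / (7/36) = 54/7.

54/7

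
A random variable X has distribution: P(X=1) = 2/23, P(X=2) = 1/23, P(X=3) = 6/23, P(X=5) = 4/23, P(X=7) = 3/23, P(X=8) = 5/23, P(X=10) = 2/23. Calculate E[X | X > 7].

60/7

P(X > 7) = 7/23.
Σ over the event: 8·5/23 + 10·2/23 = 60/23.
E[X | X > 7] = (60/23) / (7/23) = 60/7.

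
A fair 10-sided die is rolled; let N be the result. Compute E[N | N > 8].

Given N > 8, N is equally likely to be any of {9, 10}.
E[N | N > 8] = (9 + 10) / 2 = 19/2.

19/2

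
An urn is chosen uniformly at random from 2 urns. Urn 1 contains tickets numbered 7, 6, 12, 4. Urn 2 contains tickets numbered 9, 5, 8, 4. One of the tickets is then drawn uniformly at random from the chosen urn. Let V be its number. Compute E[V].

55/8

E[V | urn 1] = (7+6+12+4)/4 = 29/4.
E[V | urn 2] = (9+5+8+4)/4 = 13/2.
E[V] = (1/2)·(29/4) + (1/2)·(13/2) = 55/8.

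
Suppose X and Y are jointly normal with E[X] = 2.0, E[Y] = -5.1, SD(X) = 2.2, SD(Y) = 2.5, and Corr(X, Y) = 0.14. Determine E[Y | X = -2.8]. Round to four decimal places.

The regression of Y on X has slope ρ·σ_Y/σ_X and passes through (μ_X, μ_Y).
E[Y | X=-2.8] = -5.1 + (0.14)·(2.5/2.2)·(-2.8 − (2.0)) = -5.1 + (0.15909)·(-4.8) = -5.8636.

-5.8636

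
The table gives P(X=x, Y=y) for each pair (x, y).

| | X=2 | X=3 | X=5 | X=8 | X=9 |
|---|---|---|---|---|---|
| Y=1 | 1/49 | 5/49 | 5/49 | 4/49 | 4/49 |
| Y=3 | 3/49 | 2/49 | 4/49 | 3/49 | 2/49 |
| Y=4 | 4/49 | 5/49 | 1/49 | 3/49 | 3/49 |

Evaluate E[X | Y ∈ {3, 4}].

P(Y ∈ {3, 4}) = 30/49.
Summing X·P(X=x,Y=y) over the conditioning event gives 153/49.
E[X | Y ∈ {3, 4}] = (153/49) / (30/49) = 51/10.

51/10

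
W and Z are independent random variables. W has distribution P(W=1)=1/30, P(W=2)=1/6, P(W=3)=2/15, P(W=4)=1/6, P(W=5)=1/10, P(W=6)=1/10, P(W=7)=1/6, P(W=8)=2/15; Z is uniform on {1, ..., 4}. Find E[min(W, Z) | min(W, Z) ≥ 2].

P(min(W, Z) ≥ 2) = 29/40.
Summing min(W,Z)·P(x,y) over outcomes with min(W, Z) ≥ 2 gives 121/60.
E[min(W, Z) | min(W, Z) ≥ 2] = (121/60) / (29/40) = 242/87.

242/87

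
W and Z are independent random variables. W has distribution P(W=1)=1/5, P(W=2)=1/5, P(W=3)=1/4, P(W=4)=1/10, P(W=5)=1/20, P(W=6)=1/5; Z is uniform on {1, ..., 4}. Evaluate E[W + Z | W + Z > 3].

P(W + Z > 3) = 17/20.
Summing (W+Z)·P(x,y) over outcomes with W + Z > 3 gives 53/10.
E[W + Z | W + Z > 3] = (53/10) / (17/20) = 106/17.

106/17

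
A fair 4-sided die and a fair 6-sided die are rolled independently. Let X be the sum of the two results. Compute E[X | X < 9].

P(X < 9) = 7/8.
Σ over the event: 2·1/24 + 3·1/12 + 4·1/8 + 5·1/6 + 6·1/6 + 7·1/6 + 8·1/8 = 29/6.
E[X | X < 9] = (29/6) / (7/8) = 116/21.

116/21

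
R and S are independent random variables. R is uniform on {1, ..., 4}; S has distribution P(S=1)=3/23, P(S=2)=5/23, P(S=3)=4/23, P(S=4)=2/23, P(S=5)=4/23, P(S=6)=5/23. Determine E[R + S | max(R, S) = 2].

P(max(R, S) = 2) = 13/92.
Summing (R+S)·P(x,y) over outcomes with max(R, S) = 2 gives 11/23.
E[R + S | max(R, S) = 2] = (11/23) / (13/92) = 44/13.

44/13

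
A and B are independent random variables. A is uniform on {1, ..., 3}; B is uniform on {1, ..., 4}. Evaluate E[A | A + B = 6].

Outcomes with A + B = 6: (2,4), (3,3), each with probability 1/12.
E[A | A + B = 6] = (2 + 3) / 2 = 5/2.

5/2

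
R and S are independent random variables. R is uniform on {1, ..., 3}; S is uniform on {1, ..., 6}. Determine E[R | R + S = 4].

2

Outcomes with R + S = 4: (1,3), (2,2), (3,1), each with probability 1/18.
E[R | R + S = 4] = (1 + 2 + 3) / 3 = 2.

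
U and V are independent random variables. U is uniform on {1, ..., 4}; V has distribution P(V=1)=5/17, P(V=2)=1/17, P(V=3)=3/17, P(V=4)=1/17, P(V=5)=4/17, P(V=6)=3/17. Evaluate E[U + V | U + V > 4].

P(U + V > 4) = 12/17.
Summing (U+V)·P(x,y) over outcomes with U + V > 4 gives 169/34.
E[U + V | U + V > 4] = (169/34) / (12/17) = 169/24.

169/24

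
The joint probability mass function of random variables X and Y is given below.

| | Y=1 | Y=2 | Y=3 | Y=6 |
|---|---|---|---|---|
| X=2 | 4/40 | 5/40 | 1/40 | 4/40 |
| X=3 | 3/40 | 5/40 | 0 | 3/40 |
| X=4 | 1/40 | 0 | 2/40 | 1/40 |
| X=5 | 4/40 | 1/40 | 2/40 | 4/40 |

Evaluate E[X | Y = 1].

41/12

P(Y = 1) = 3/10.
Summing X·P(X=x,Y=y) over the conditioning event gives 41/40.
E[X | Y = 1] = (41/40) / (3/10) = 41/12.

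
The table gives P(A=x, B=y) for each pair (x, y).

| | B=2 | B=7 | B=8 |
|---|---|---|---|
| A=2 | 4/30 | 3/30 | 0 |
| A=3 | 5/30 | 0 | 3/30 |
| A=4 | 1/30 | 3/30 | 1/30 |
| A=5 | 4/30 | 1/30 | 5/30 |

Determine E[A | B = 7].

23/7

P(B = 7) = 7/30.
Σ A·P over the event = 2·(3/30) + 4·(3/30) + 5·(1/30) = 23/30.
E[A | B = 7] = (23/30) / (7/30) = 23/7.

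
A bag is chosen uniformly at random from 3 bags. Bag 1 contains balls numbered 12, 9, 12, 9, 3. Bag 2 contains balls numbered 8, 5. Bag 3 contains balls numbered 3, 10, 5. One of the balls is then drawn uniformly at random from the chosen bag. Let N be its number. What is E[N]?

E[N | bag 1] = (12+9+12+9+3)/5 = 9.
E[N | bag 2] = (8+5)/2 = 13/2.
E[N | bag 3] = (3+10+5)/3 = 6.
E[N] = (1/3)·(9) + (1/3)·(13/2) + (1/3)·(6) = 43/6.

43/6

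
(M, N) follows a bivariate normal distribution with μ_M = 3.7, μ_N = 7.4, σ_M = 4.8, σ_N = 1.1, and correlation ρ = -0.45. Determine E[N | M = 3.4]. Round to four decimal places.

E[N | M=x] = μ_N + ρ(σ_N/σ_M)(x − μ_M) for jointly normal variables.
E[N | M=3.4] = 7.4 + (-0.45)·(1.1/4.8)·(3.4 − (3.7)) = 7.4 + (-0.10312)·(-0.3) = 7.4309.

7.4309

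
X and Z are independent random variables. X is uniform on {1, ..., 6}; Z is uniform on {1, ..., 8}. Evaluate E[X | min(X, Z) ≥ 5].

Outcomes with min(X, Z) ≥ 5: (5,5), (5,6), (5,7), (5,8), (6,5), (6,6), (6,7), (6,8), each with probability 1/48.
E[X | min(X, Z) ≥ 5] = (5 + 5 + 5 + 5 + 6 + 6 + 6 + 6) / 8 = 11/2.

11/2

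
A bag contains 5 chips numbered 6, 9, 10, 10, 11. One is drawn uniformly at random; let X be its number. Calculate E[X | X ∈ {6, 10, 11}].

37/4

P(X ∈ {6, 10, 11}) = 4/5.
Σ over the event: 6·1/5 + 10·2/5 + 11·1/5 = 37/5.
E[X | X ∈ {6, 10, 11}] = (37/5) / (4/5) = 37/4.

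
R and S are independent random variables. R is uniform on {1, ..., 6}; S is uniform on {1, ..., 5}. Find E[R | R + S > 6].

14/3

P(R + S > 6) = 1/2.
Summing R·P(x,y) over outcomes with R + S > 6 gives 7/3.
E[R | R + S > 6] = (7/3) / (1/2) = 14/3.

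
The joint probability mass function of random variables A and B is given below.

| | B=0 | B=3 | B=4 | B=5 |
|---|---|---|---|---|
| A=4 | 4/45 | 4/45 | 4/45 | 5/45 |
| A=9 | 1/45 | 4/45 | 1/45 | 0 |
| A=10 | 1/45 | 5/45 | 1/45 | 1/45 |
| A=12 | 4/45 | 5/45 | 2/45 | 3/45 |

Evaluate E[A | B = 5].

P(B = 5) = 1/5.
Σ A·P over the event = 4·(5/45) + 10·(1/45) + 12·(3/45) = 22/15.
E[A | B = 5] = (22/15) / (1/5) = 22/3.

22/3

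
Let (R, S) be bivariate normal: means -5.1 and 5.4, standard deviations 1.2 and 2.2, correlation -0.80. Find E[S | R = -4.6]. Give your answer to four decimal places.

The regression of S on R has slope ρ·σ_S/σ_R and passes through (μ_R, μ_S).
E[S | R=-4.6] = 5.4 + (-0.80)·(2.2/1.2)·(-4.6 − (-5.1)) = 5.4 + (-1.4667)·(0.5) = 4.6667.

4.6667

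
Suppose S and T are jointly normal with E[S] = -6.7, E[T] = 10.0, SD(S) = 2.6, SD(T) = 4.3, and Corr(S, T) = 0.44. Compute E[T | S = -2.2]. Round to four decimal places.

13.2746

E[T | S=x] = μ_T + ρ(σ_T/σ_S)(x − μ_S) for jointly normal variables.
E[T | S=-2.2] = 10.0 + (0.44)·(4.3/2.6)·(-2.2 − (-6.7)) = 10.0 + (0.72769)·(4.5) = 13.2746.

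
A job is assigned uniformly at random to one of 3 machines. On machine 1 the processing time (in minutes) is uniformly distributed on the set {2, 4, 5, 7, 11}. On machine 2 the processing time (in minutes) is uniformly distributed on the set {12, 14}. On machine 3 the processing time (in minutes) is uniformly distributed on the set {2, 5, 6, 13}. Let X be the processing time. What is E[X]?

253/30

E[X | machine 1] = (2+4+5+7+11)/5 = 29/5.
E[X | machine 2] = (12+14)/2 = 13.
E[X | machine 3] = (2+5+6+13)/4 = 13/2.
E[X] = (1/3)·(29/5) + (1/3)·(13) + (1/3)·(13/2) = 253/30.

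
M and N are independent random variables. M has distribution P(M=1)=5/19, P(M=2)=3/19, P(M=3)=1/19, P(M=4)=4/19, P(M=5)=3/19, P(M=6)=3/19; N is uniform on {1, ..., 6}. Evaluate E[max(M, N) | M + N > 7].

11/2

P(M + N > 7) = 22/57.
Summing max(M,N)·P(x,y) over outcomes with M + N > 7 gives 121/57.
E[max(M, N) | M + N > 7] = (121/57) / (22/57) = 11/2.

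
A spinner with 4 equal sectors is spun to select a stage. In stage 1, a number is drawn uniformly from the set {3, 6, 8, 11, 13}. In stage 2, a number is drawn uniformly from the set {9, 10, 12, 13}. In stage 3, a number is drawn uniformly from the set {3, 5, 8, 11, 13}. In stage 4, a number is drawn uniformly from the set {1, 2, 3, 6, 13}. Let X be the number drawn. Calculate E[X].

E[X | stage 1] = (3+6+8+11+13)/5 = 41/5.
E[X | stage 2] = (9+10+12+13)/4 = 11.
E[X | stage 3] = (3+5+8+11+13)/5 = 8.
E[X | stage 4] = (1+2+3+6+13)/5 = 5.
E[X] = (1/4)·(41/5) + (1/4)·(11) + (1/4)·(8) + (1/4)·(5) = 161/20.

161/20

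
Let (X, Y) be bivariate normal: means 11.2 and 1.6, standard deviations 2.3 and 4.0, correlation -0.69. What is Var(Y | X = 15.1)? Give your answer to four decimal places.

The conditional variance in a bivariate normal is σ_Y²(1 − ρ²), independent of x.
Var(Y | X=15.1) = (4.0)²·(1 − (-0.69)²) = 16·0.5239 = 8.3824.

8.3824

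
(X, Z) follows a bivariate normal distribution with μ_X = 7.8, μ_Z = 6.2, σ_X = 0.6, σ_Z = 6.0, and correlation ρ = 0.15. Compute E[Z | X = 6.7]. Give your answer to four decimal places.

E[Z | X=x] = μ_Z + ρ(σ_Z/σ_X)(x − μ_X) for jointly normal variables.
E[Z | X=6.7] = 6.2 + (0.15)·(6.0/0.6)·(6.7 − (7.8)) = 6.2 + (1.5)·(-1.1) = 4.5500.

4.5500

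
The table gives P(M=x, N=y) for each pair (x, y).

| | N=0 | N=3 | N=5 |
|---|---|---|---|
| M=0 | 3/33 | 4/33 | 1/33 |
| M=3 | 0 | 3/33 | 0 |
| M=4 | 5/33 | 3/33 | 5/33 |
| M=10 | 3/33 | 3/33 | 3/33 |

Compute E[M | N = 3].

51/13

P(N = 3) = 13/33.
Σ M·P over the event = 0·(4/33) + 3·(3/33) + 4·(3/33) + 10·(3/33) = 17/11.
E[M | N = 3] = (17/11) / (13/33) = 51/13.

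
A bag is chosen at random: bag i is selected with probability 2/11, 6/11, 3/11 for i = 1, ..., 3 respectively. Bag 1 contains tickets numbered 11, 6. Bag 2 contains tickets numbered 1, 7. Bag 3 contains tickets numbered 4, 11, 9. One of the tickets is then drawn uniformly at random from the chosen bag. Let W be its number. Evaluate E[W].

E[W | bag 1] = (11+6)/2 = 17/2.
E[W | bag 2] = (1+7)/2 = 4.
E[W | bag 3] = (4+11+9)/3 = 8.
By the law of total expectation,
E[W] = (2/11)·(17/2) + (6/11)·(4) + (3/11)·(8) = 65/11.

65/11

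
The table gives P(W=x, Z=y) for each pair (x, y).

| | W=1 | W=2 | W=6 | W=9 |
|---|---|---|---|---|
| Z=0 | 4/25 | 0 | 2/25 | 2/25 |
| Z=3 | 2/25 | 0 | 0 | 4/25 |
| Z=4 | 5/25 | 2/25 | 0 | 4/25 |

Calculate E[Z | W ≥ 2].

18/7

P(W ≥ 2) = 14/25.
Σ Z·P over the event = 4·(2/25) + 0·(2/25) + 0·(2/25) + 3·(4/25) + 4·(4/25) = 36/25.
E[Z | W ≥ 2] = (36/25) / (14/25) = 18/7.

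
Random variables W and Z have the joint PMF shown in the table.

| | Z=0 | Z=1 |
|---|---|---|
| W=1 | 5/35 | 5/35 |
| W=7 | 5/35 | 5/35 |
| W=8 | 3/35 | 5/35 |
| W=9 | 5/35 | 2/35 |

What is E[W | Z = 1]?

98/17

P(Z = 1) = 17/35.
Σ W·P over the event = 1·(5/35) + 7·(5/35) + 8·(5/35) + 9·(2/35) = 14/5.
E[W | Z = 1] = (14/5) / (17/35) = 98/17.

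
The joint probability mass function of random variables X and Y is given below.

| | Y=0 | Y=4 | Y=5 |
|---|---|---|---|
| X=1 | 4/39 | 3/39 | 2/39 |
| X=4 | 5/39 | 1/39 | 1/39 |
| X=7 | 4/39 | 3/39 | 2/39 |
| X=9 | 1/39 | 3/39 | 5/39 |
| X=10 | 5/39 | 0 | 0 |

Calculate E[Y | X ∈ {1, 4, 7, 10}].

P(X ∈ {1, 4, 7, 10}) = 10/13.
Summing Y·P(X=x,Y=y) over the conditioning event gives 53/39.
E[Y | X ∈ {1, 4, 7, 10}] = (53/39) / (10/13) = 53/30.

53/30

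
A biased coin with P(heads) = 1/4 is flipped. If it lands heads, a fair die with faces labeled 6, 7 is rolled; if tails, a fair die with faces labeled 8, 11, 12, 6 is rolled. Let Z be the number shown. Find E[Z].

137/16

E[Z | heads] = (6+7)/2 = 13/2.
E[Z | tails] = (8+11+12+6)/4 = 37/4.
By the law of total expectation,
E[Z] = (1/4)·(13/2) + (3/4)·(37/4) = 137/16.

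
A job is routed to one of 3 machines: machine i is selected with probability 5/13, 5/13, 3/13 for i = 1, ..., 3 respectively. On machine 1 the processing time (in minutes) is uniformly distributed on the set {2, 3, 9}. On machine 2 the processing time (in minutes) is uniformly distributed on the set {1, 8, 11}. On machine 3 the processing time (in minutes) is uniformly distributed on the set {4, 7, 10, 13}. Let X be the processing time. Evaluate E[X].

493/78

E[X | machine 1] = (2+3+9)/3 = 14/3.
E[X | machine 2] = (1+8+11)/3 = 20/3.
E[X | machine 3] = (4+7+10+13)/4 = 17/2.
E[X] = (5/13)·(14/3) + (5/13)·(20/3) + (3/13)·(17/2) = 493/78.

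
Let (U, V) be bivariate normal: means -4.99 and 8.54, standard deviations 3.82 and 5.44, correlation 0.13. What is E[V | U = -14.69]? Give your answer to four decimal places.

For a bivariate normal, E[V | U=x] = μ_V + ρ·(σ_V/σ_U)·(x − μ_U).
E[V | U=-14.69] = 8.54 + (0.13)·(5.44/3.82)·(-14.69 − (-4.99)) = 8.54 + (0.18513)·(-9.7) = 6.7442.

6.7442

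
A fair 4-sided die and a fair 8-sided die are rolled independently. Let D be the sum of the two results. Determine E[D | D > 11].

12

P(D > 11) = 1/32.
Σ over the event: 12·1/32 = 3/8.
E[D | D > 11] = (3/8) / (1/32) = 12.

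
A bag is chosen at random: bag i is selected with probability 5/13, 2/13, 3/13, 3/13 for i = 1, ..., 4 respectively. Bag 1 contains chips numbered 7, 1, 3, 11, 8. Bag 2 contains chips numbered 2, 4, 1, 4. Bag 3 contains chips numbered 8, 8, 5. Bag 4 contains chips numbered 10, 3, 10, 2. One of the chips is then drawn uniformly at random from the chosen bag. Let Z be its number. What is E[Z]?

301/52

E[Z | bag 1] = (7+1+3+11+8)/5 = 6.
E[Z | bag 2] = (2+4+1+4)/4 = 11/4.
E[Z | bag 3] = (8+8+5)/3 = 7.
E[Z | bag 4] = (10+3+10+2)/4 = 25/4.
By the law of total expectation,
E[Z] = (5/13)·(6) + (2/13)·(11/4) + (3/13)·(7) + (3/13)·(25/4) = 301/52.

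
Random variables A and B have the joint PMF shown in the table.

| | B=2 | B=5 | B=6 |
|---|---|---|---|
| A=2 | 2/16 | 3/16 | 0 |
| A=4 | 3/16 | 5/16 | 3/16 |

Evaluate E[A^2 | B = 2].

56/5

P(B = 2) = 5/16.
Σ A^2·P over the event = 4·(2/16) + 16·(3/16) = 7/2.
E[A^2 | B = 2] = (7/2) / (5/16) = 56/5.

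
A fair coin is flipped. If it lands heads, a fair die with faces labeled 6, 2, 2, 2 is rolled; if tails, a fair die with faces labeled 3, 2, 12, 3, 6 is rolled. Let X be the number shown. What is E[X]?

41/10

E[X | heads] = (6+2+2+2)/4 = 3.
E[X | tails] = (3+2+12+3+6)/5 = 26/5.
By the law of total expectation,
E[X] = (1/2)·(3) + (1/2)·(26/5) = 41/10.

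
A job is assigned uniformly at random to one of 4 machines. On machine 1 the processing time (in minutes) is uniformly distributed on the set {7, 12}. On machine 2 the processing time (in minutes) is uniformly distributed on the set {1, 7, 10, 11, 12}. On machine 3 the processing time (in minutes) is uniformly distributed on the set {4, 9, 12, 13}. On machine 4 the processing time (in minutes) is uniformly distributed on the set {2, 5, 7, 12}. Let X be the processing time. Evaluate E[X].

E[X | machine 1] = (7+12)/2 = 19/2.
E[X | machine 2] = (1+7+10+11+12)/5 = 41/5.
E[X | machine 3] = (4+9+12+13)/4 = 19/2.
E[X | machine 4] = (2+5+7+12)/4 = 13/2.
E[X] = (1/4)·(19/2) + (1/4)·(41/5) + (1/4)·(19/2) + (1/4)·(13/2) = 337/40.

337/40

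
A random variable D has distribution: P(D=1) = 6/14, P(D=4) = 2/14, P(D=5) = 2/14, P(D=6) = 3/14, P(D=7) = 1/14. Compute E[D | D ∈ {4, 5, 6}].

36/7

P(D ∈ {4, 5, 6}) = 1/2.
Σ over the event: 4·1/7 + 5·1/7 + 6·3/14 = 18/7.
E[D | D ∈ {4, 5, 6}] = (18/7) / (1/2) = 36/7.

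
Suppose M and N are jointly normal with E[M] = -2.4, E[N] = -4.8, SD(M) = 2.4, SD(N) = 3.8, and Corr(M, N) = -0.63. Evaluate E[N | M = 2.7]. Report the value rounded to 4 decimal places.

The regression of N on M has slope ρ·σ_N/σ_M and passes through (μ_M, μ_N).
E[N | M=2.7] = -4.8 + (-0.63)·(3.8/2.4)·(2.7 − (-2.4)) = -4.8 + (-0.9975)·(5.1) = -9.8873.

-9.8873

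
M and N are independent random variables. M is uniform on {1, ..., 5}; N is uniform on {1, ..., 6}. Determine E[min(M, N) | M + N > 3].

P(M + N > 3) = 9/10.
Summing min(M,N)·P(x,y) over outcomes with M + N > 3 gives 67/30.
E[min(M, N) | M + N > 3] = (67/30) / (9/10) = 67/27.

67/27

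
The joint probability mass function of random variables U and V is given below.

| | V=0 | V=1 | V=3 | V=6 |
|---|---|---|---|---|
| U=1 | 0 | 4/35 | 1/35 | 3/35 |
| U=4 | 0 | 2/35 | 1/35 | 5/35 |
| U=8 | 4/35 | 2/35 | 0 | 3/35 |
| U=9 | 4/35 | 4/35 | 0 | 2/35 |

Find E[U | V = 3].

5/2

P(V = 3) = 2/35.
Σ U·P over the event = 1·(1/35) + 4·(1/35) = 1/7.
E[U | V = 3] = (1/7) / (2/35) = 5/2.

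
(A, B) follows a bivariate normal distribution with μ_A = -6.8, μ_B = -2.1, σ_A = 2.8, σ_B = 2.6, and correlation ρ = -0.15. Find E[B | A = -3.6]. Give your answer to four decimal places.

For a bivariate normal, E[B | A=x] = μ_B + ρ·(σ_B/σ_A)·(x − μ_A).
E[B | A=-3.6] = -2.1 + (-0.15)·(2.6/2.8)·(-3.6 − (-6.8)) = -2.1 + (-0.13929)·(3.2) = -2.5457.

-2.5457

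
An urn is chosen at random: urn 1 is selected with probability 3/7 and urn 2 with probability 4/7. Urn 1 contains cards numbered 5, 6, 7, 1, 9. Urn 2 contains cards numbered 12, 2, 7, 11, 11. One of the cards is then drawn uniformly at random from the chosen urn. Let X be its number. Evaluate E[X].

E[X | urn 1] = (5+6+7+1+9)/5 = 28/5.
E[X | urn 2] = (12+2+7+11+11)/5 = 43/5.
By the law of total expectation,
E[X] = (3/7)·(28/5) + (4/7)·(43/5) = 256/35.

256/35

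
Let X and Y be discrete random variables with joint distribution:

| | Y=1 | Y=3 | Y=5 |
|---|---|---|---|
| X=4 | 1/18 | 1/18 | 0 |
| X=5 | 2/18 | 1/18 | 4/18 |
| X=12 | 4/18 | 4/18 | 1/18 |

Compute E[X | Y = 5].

P(Y = 5) = 5/18.
Σ X·P over the event = 5·(4/18) + 12·(1/18) = 16/9.
E[X | Y = 5] = (16/9) / (5/18) = 32/5.

32/5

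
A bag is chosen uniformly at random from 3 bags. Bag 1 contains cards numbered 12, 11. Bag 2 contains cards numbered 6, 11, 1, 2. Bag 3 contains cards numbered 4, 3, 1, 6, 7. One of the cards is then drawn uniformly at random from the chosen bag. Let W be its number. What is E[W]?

E[W | bag 1] = (12+11)/2 = 23/2.
E[W | bag 2] = (6+11+1+2)/4 = 5.
E[W | bag 3] = (4+3+1+6+7)/5 = 21/5.
By the law of total expectation,
E[W] = (1/3)·(23/2) + (1/3)·(5) + (1/3)·(21/5) = 69/10.

69/10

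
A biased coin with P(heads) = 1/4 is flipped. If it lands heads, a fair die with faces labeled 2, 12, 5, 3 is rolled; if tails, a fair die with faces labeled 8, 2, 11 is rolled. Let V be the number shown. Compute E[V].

E[V | heads] = (2+12+5+3)/4 = 11/2.
E[V | tails] = (8+2+11)/3 = 7.
E[V] = (1/4)·(11/2) + (3/4)·(7) = 53/8.

53/8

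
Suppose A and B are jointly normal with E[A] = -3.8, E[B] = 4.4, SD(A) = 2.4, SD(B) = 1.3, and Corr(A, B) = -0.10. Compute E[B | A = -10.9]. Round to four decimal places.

4.7846

For a bivariate normal, E[B | A=x] = μ_B + ρ·(σ_B/σ_A)·(x − μ_A).
E[B | A=-10.9] = 4.4 + (-0.10)·(1.3/2.4)·(-10.9 − (-3.8)) = 4.4 + (-0.054167)·(-7.1) = 4.7846.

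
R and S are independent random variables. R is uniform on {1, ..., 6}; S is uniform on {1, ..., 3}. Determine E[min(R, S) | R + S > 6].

Outcomes with R + S > 6: (4,3), (5,2), (5,3), (6,1), (6,2), (6,3), each with probability 1/18.
E[min(R, S) | R + S > 6] = (3 + 2 + 3 + 1 + 2 + 3) / 6 = 7/3.

7/3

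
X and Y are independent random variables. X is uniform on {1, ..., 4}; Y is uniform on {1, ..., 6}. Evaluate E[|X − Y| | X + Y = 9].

P(X + Y = 9) = 1/12.
Summing |X−Y|·P(x,y) over outcomes with X + Y = 9 gives 1/6.
E[|X − Y| | X + Y = 9] = (1/6) / (1/12) = 2.

2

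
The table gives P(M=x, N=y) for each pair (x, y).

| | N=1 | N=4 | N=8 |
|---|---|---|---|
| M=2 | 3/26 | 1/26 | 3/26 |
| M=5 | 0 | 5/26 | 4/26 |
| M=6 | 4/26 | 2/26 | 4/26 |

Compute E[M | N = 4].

39/8

P(N = 4) = 4/13.
Summing M·P(M=x,N=y) over the conditioning event gives 3/2.
E[M | N = 4] = (3/2) / (4/13) = 39/8.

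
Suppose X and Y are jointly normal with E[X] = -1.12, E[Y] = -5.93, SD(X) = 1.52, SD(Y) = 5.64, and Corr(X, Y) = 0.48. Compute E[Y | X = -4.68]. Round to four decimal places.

-12.2705

E[Y | X=x] = μ_Y + ρ(σ_Y/σ_X)(x − μ_X) for jointly normal variables.
E[Y | X=-4.68] = -5.93 + (0.48)·(5.64/1.52)·(-4.68 − (-1.12)) = -5.93 + (1.78105)·(-3.56) = -12.2705.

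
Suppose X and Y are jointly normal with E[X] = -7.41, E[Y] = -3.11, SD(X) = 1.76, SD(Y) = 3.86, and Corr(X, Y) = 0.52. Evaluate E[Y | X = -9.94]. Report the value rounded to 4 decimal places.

E[Y | X=x] = μ_Y + ρ(σ_Y/σ_X)(x − μ_X) for jointly normal variables.
E[Y | X=-9.94] = -3.11 + (0.52)·(3.86/1.76)·(-9.94 − (-7.41)) = -3.11 + (1.140455)·(-2.53) = -5.9954.

-5.9954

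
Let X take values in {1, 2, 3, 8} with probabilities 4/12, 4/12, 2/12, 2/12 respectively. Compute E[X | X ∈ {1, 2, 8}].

P(X ∈ {1, 2, 8}) = 5/6.
Σ over the event: 1·1/3 + 2·1/3 + 8·1/6 = 7/3.
E[X | X ∈ {1, 2, 8}] = (7/3) / (5/6) = 14/5.

14/5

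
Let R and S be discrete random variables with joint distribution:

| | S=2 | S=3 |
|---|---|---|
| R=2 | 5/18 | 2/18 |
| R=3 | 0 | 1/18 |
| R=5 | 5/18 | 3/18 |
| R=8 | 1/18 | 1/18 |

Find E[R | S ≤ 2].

43/11

P(S ≤ 2) = 11/18.
Σ R·P over the event = 2·(5/18) + 5·(5/18) + 8·(1/18) = 43/18.
E[R | S ≤ 2] = (43/18) / (11/18) = 43/11.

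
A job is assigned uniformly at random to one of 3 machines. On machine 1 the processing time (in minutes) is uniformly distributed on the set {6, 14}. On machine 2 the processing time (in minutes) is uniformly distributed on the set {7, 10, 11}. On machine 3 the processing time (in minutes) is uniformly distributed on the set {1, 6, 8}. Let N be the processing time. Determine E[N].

E[N | machine 1] = (6+14)/2 = 10.
E[N | machine 2] = (7+10+11)/3 = 28/3.
E[N | machine 3] = (1+6+8)/3 = 5.
By the law of total expectation,
E[N] = (1/3)·(10) + (1/3)·(28/3) + (1/3)·(5) = 73/9.

73/9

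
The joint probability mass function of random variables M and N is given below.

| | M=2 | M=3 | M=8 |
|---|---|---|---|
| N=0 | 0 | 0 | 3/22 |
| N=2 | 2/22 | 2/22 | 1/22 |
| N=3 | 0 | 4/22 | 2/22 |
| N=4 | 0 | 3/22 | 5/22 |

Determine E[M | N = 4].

49/8

P(N = 4) = 4/11.
Σ M·P over the event = 3·(3/22) + 8·(5/22) = 49/22.
E[M | N = 4] = (49/22) / (4/11) = 49/8.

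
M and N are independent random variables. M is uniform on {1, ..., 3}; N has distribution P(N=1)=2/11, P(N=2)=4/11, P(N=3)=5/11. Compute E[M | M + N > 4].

37/14

P(M + N > 4) = 14/33.
Summing M·P(x,y) over outcomes with M + N > 4 gives 37/33.
E[M | M + N > 4] = (37/33) / (14/33) = 37/14.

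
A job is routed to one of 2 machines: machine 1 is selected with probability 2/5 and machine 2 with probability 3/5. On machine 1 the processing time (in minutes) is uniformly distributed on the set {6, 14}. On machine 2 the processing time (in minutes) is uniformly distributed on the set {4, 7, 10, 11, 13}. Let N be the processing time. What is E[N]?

47/5

E[N | machine 1] = (6+14)/2 = 10.
E[N | machine 2] = (4+7+10+11+13)/5 = 9.
E[N] = (2/5)·(10) + (3/5)·(9) = 47/5.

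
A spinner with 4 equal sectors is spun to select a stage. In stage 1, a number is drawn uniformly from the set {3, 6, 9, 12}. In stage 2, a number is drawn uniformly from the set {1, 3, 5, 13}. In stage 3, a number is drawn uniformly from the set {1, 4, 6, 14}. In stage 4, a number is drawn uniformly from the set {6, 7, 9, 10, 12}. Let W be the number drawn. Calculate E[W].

E[W | stage 1] = (3+6+9+12)/4 = 15/2.
E[W | stage 2] = (1+3+5+13)/4 = 11/2.
E[W | stage 3] = (1+4+6+14)/4 = 25/4.
E[W | stage 4] = (6+7+9+10+12)/5 = 44/5.
By the law of total expectation,
E[W] = (1/4)·(15/2) + (1/4)·(11/2) + (1/4)·(25/4) + (1/4)·(44/5) = 561/80.

561/80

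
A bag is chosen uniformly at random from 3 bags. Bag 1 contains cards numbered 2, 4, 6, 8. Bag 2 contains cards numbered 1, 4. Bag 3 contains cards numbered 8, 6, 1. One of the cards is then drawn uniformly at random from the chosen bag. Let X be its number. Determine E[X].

25/6

E[X | bag 1] = (2+4+6+8)/4 = 5.
E[X | bag 2] = (1+4)/2 = 5/2.
E[X | bag 3] = (8+6+1)/3 = 5.
E[X] = (1/3)·(5) + (1/3)·(5/2) + (1/3)·(5) = 25/6.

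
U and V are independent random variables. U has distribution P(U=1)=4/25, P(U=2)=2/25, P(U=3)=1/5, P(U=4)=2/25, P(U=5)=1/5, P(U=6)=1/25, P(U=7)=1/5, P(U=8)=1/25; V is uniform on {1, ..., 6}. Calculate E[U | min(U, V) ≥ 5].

37/6

P(min(U, V) ≥ 5) = 4/25.
Summing U·P(x,y) over outcomes with min(U, V) ≥ 5 gives 74/75.
E[U | min(U, V) ≥ 5] = (74/75) / (4/25) = 37/6.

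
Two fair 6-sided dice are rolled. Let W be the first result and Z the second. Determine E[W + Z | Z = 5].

Outcomes with Z = 5: (1,5), (2,5), (3,5), (4,5), (5,5), (6,5), each with probability 1/36.
E[W + Z | Z = 5] = (6 + 7 + 8 + 9 + 10 + 11) / 6 = 17/2.

17/2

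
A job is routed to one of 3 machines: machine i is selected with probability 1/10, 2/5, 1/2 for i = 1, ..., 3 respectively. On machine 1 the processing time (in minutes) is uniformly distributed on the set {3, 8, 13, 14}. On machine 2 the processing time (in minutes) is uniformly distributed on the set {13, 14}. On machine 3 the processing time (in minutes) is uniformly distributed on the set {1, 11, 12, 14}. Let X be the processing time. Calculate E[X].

E[X | machine 1] = (3+8+13+14)/4 = 19/2.
E[X | machine 2] = (13+14)/2 = 27/2.
E[X | machine 3] = (1+11+12+14)/4 = 19/2.
By the law of total expectation,
E[X] = (1/10)·(19/2) + (2/5)·(27/2) + (1/2)·(19/2) = 111/10.

111/10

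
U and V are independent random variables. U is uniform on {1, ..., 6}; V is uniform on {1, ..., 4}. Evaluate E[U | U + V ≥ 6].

P(U + V ≥ 6) = 7/12.
Summing U·P(x,y) over outcomes with U + V ≥ 6 gives 8/3.
E[U | U + V ≥ 6] = (8/3) / (7/12) = 32/7.

32/7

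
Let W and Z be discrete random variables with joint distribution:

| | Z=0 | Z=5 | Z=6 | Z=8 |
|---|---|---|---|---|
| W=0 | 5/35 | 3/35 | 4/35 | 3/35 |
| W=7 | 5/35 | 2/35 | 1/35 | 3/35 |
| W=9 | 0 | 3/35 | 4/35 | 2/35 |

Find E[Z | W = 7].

40/11

P(W = 7) = 11/35.
Σ Z·P over the event = 0·(5/35) + 5·(2/35) + 6·(1/35) + 8·(3/35) = 8/7.
E[Z | W = 7] = (8/7) / (11/35) = 40/11.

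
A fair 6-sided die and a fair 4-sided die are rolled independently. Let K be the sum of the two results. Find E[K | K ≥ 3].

142/23

P(K ≥ 3) = 23/24.
Σ over the event: 3·1/12 + 4·1/8 + 5·1/6 + 6·1/6 + 7·1/6 + 8·1/8 + 9·1/12 + 10·1/24 = 71/12.
E[K | K ≥ 3] = (71/12) / (23/24) = 142/23.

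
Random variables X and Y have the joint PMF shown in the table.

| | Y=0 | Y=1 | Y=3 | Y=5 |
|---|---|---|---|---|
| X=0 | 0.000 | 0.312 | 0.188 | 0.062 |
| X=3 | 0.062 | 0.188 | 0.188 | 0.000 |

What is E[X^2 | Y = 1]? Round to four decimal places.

P(Y = 1) = 0.500.
Σ X^2·P over the event = 0·(0.312) + 9·(0.188) = 1.692.
E[X^2 | Y = 1] = (1.692) / (0.500) = 3.3840.

3.3840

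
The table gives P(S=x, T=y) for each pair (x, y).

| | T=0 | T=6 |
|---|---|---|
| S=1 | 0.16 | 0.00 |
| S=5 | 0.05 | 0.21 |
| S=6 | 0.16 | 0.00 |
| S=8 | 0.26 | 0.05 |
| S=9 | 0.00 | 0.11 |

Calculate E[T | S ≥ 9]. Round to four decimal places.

6.0000

P(S ≥ 9) = 0.11.
Σ T·P over the event = 6·(0.11) = 0.66.
E[T | S ≥ 9] = (0.66) / (0.11) = 6.0000.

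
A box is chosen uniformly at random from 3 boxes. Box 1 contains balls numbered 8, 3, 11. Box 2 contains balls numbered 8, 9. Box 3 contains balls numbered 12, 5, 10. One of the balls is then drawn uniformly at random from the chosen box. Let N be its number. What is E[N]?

E[N | box 1] = (8+3+11)/3 = 22/3.
E[N | box 2] = (8+9)/2 = 17/2.
E[N | box 3] = (12+5+10)/3 = 9.
E[N] = (1/3)·(22/3) + (1/3)·(17/2) + (1/3)·(9) = 149/18.

149/18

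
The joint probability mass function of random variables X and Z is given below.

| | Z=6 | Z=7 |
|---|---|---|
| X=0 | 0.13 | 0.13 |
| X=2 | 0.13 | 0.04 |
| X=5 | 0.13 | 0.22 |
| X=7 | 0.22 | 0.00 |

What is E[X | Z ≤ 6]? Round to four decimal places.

P(Z ≤ 6) = 0.61.
Σ X·P over the event = 0·(0.13) + 2·(0.13) + 5·(0.13) + 7·(0.22) = 2.45.
E[X | Z ≤ 6] = (2.45) / (0.61) = 4.0164.

4.0164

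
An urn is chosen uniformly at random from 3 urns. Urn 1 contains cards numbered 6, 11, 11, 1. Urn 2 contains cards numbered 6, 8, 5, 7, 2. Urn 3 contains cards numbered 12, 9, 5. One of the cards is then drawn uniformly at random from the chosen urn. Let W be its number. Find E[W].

1291/180

E[W | urn 1] = (6+11+11+1)/4 = 29/4.
E[W | urn 2] = (6+8+5+7+2)/5 = 28/5.
E[W | urn 3] = (12+9+5)/3 = 26/3.
E[W] = (1/3)·(29/4) + (1/3)·(28/5) + (1/3)·(26/3) = 1291/180.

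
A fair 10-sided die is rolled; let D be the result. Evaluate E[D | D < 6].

3

Given D < 6, D is equally likely to be any of {1, 2, 3, 4, 5}.
E[D | D < 6] = (1 + 2 + 3 + 4 + 5) / 5 = 3.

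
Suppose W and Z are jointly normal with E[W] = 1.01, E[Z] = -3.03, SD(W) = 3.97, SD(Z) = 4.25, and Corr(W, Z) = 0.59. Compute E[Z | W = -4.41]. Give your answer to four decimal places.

The regression of Z on W has slope ρ·σ_Z/σ_W and passes through (μ_W, μ_Z).
E[Z | W=-4.41] = -3.03 + (0.59)·(4.25/3.97)·(-4.41 − (1.01)) = -3.03 + (0.63161)·(-5.42) = -6.4533.

-6.4533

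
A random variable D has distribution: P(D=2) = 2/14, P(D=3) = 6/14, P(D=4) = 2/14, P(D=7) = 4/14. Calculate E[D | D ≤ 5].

P(D ≤ 5) = 5/7.
Σ over the event: 2·1/7 + 3·3/7 + 4·1/7 = 15/7.
E[D | D ≤ 5] = (15/7) / (5/7) = 3.

3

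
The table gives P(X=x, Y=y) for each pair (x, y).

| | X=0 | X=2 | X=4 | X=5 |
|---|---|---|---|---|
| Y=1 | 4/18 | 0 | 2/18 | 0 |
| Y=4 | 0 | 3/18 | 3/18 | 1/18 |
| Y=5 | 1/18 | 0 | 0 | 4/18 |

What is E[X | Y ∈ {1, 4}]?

31/13

P(Y ∈ {1, 4}) = 13/18.
Σ X·P over the event = 0·(4/18) + 2·(3/18) + 4·(2/18) + 4·(3/18) + 5·(1/18) = 31/18.
E[X | Y ∈ {1, 4}] = (31/18) / (13/18) = 31/13.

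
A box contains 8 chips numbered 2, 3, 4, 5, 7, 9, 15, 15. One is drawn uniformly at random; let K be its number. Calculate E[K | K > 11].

P(K > 11) = 1/4.
Σ over the event: 15·1/4 = 15/4.
E[K | K > 11] = (15/4) / (1/4) = 15.

15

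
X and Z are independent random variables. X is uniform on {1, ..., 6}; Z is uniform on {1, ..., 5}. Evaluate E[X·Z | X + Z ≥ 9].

137/6

Outcomes with X + Z ≥ 9: (4,5), (5,4), (5,5), (6,3), (6,4), (6,5), each with probability 1/30.
E[X·Z | X + Z ≥ 9] = (20 + 20 + 25 + 18 + 24 + 30) / 6 = 137/6.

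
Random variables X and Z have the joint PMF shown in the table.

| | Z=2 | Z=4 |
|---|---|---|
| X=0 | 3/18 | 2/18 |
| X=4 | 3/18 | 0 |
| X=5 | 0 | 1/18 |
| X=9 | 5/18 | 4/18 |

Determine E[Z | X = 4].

P(X = 4) = 1/6.
Σ Z·P over the event = 2·(3/18) = 1/3.
E[Z | X = 4] = (1/3) / (1/6) = 2.

2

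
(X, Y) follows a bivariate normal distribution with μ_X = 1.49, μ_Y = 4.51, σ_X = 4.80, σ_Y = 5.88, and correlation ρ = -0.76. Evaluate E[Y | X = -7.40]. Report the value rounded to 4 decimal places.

The regression of Y on X has slope ρ·σ_Y/σ_X and passes through (μ_X, μ_Y).
E[Y | X=-7.40] = 4.51 + (-0.76)·(5.88/4.80)·(-7.40 − (1.49)) = 4.51 + (-0.931)·(-8.89) = 12.7866.

12.7866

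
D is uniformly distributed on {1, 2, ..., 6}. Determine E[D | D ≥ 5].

11/2

Given D ≥ 5, D is equally likely to be any of {5, 6}.
E[D | D ≥ 5] = (5 + 6) / 2 = 11/2.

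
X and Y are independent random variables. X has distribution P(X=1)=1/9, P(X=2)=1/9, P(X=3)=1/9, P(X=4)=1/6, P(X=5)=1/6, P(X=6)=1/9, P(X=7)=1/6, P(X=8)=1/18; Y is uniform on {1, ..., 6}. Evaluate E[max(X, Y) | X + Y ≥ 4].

16/3

P(X + Y ≥ 4) = 17/18.
Summing max(X,Y)·P(x,y) over outcomes with X + Y ≥ 4 gives 136/27.
E[max(X, Y) | X + Y ≥ 4] = (136/27) / (17/18) = 16/3.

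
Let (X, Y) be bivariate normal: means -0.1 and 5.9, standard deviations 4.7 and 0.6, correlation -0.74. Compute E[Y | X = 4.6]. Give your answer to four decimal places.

5.4560

The regression of Y on X has slope ρ·σ_Y/σ_X and passes through (μ_X, μ_Y).
E[Y | X=4.6] = 5.9 + (-0.74)·(0.6/4.7)·(4.6 − (-0.1)) = 5.9 + (-0.094468)·(4.7) = 5.4560.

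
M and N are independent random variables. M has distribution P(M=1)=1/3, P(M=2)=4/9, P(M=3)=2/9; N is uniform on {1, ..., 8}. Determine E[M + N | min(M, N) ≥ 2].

22/3

P(min(M, N) ≥ 2) = 7/12.
Summing (M+N)·P(x,y) over outcomes with min(M, N) ≥ 2 gives 77/18.
E[M + N | min(M, N) ≥ 2] = (77/18) / (7/12) = 22/3.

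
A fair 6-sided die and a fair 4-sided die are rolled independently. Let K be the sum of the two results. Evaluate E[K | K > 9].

10

P(K > 9) = 1/24.
Σ over the event: 10·1/24 = 5/12.
E[K | K > 9] = (5/12) / (1/24) = 10.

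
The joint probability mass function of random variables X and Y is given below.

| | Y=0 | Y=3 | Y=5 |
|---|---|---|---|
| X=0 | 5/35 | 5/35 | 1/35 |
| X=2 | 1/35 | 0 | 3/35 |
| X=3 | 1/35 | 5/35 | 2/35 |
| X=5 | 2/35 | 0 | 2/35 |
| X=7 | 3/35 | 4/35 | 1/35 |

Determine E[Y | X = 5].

5/2

P(X = 5) = 4/35.
Σ Y·P over the event = 0·(2/35) + 5·(2/35) = 2/7.
E[Y | X = 5] = (2/7) / (4/35) = 5/2.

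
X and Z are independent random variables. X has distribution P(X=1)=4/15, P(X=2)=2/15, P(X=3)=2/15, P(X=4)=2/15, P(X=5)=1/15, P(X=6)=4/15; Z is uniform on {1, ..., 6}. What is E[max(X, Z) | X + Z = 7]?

P(X + Z = 7) = 1/6.
Summing max(X,Z)·P(x,y) over outcomes with X + Z = 7 gives 79/90.
E[max(X, Z) | X + Z = 7] = (79/90) / (1/6) = 79/15.

79/15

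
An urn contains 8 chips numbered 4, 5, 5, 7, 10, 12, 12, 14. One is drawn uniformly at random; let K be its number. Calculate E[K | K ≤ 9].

21/4

P(K ≤ 9) = 1/2.
Σ over the event: 4·1/8 + 5·1/4 + 7·1/8 = 21/8.
E[K | K ≤ 9] = (21/8) / (1/2) = 21/4.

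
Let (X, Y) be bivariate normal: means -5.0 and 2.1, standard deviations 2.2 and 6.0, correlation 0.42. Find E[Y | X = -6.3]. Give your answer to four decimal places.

0.6109

E[Y | X=x] = μ_Y + ρ(σ_Y/σ_X)(x − μ_X) for jointly normal variables.
E[Y | X=-6.3] = 2.1 + (0.42)·(6.0/2.2)·(-6.3 − (-5.0)) = 2.1 + (1.1455)·(-1.3) = 0.6109.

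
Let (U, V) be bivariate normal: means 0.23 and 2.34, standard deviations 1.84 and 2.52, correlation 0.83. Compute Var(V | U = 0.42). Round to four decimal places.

Var(V | U=x) = (1 − ρ²)·σ_V².
Var(V | U=0.42) = (2.52)²·(1 − (0.83)²) = 6.3504·0.3111 = 1.9756.

1.9756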